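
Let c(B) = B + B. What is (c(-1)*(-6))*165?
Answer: 1980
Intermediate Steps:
c(B) = 2*B
(c(-1)*(-6))*165 = ((2*(-1))*(-6))*165 = -2*(-6)*165 = 12*165 = 1980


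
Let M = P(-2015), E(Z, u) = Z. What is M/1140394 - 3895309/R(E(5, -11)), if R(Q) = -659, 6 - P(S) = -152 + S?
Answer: 4442188443753/751519646 ≈ 5910.9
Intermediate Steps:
P(S) = 158 - S (P(S) = 6 - (-152 + S) = 6 + (152 - S) = 158 - S)
M = 2173 (M = 158 - 1*(-2015) = 158 + 2015 = 2173)
M/1140394 - 3895309/R(E(5, -11)) = 2173/1140394 - 3895309/(-659) = 2173*(1/1140394) - 3895309*(-1/659) = 2173/1140394 + 3895309/659 = 4442188443753/751519646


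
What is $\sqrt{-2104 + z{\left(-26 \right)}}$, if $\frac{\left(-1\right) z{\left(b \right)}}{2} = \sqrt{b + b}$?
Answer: $2 \sqrt{-526 - i \sqrt{13}} \approx 0.15721 - 45.87 i$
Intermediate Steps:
$z{\left(b \right)} = - 2 \sqrt{2} \sqrt{b}$ ($z{\left(b \right)} = - 2 \sqrt{b + b} = - 2 \sqrt{2 b} = - 2 \sqrt{2} \sqrt{b}$)
$\sqrt{-2104 + z{\left(-26 \right)}} = \sqrt{-2104 - 2 \sqrt{2} \sqrt{-26}} = \sqrt{-2104 - 2 \sqrt{2} i \sqrt{26}} = \sqrt{-2104 - 4 i \sqrt{13}}$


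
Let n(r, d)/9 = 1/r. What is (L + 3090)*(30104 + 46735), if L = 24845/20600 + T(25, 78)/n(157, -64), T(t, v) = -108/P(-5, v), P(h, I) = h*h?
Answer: 4773732677931/20600 ≈ 2.3173e+8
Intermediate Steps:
P(h, I) = h²
T(t, v) = -108/25 (T(t, v) = -108/((-5)²) = -108/25)
n(r, d) = 9/r
L = -1527571/20600 (L = 24845/20600 - 108/(25*(9/157)) = 24845*(1/20600) - 108/(25*(9*(1/157))) = 4969/4120 - 108/(25*9/157) = 4969/4120 - 108/25*157/9 = 4969/4120 - 1884/25 = -1527571/20600 ≈ -74.154)
(L + 3090)*(30104 + 46735) = (-1527571/20600 + 3090)*(30104 + 46735) = (62126429/20600)*76839 = 4773732677931/20600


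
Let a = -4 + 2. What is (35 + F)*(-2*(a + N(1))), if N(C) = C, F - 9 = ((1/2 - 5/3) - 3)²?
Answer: 2209/18 ≈ 122.72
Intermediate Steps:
F = 949/36 (F = 9 + ((1/2 - 5/3) - 3)² = 9 + ((1*(½) - 5*⅓) - 3)² = 9 + ((½ - 5/3) - 3)² = 9 + (-7/6 - 3)² = 9 + (-25/6)² = 9 + 625/36 = 949/36 ≈ 26.361)
a = -2
(35 + F)*(-2*(a + N(1))) = (35 + 949/36)*(-2*(-2 + 1)) = 2209*(-2*(-1))/36 = (2209/36)*2 = 2209/18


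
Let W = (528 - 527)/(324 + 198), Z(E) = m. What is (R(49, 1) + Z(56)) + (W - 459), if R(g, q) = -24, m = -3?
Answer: -253691/522 ≈ -486.00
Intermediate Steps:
Z(E) = -3
W = 1/522 ≈ 0.0019157
(R(49, 1) + Z(56)) + (W - 459) = (-24 - 3) + (1/522 - 459) = -27 - 239597/522 = -253691/522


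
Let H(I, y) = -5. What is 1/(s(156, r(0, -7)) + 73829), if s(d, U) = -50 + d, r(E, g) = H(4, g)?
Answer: 1/73935 ≈ 1.3525e-5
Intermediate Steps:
r(E, g) = -5
1/(s(156, r(0, -7)) + 73829) = 1/((-50 + 156) + 73829) = 1/(106 + 73829) = 1/73935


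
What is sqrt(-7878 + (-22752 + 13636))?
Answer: I*sqrt(16994) ≈ 130.36*I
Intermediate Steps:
sqrt(-7878 + (-22752 + 13636)) = sqrt(-7878 - 9116) = sqrt(-16994) = I*sqrt(16994)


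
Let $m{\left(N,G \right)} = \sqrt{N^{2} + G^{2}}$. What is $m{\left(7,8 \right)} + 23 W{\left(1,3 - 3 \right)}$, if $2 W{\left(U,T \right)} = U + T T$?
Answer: $\frac{23}{2} + \sqrt{113} \approx 22.13$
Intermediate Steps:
$m{\left(N,G \right)} = \sqrt{G^{2} + N^{2}}$
$W{\left(U,T \right)} = \frac{U}{2} + \frac{T^{2}}{2}$ ($W{\left(U,T \right)} = \frac{U + T T}{2} = \frac{U + T^{2}}{2} = \frac{U}{2} + \frac{T^{2}}{2}$)
$m{\left(7,8 \right)} + 23 W{\left(1,3 - 3 \right)} = \sqrt{8^{2} + 7^{2}} + 23 \left(\frac{1}{2} \cdot 1 + \frac{\left(3 - 3\right)^{2}}{2}\right) = \sqrt{64 + 49} + 23 \left(\frac{1}{2} + \frac{0^{2}}{2}\right) = \sqrt{113} + 23 \left(\frac{1}{2} + \frac{1}{2} \cdot 0\right) = \sqrt{113} + 23 \left(\frac{1}{2} + 0\right) = \sqrt{113} + 23 \cdot \frac{1}{2} = \sqrt{113} + \frac{23}{2} = \frac{23}{2} + \sqrt{113}$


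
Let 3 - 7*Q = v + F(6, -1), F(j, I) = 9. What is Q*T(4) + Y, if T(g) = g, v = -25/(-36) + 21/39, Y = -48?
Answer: -42697/819 ≈ -52.133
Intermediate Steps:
v = 577/468 (v = -25*(-1/36) + 21*(1/39) = 25/36 + 7/13 = 577/468 ≈ 1.2329)
Q = -3385/3276 (Q = 3/7 - (577/468 + 9)/7 = 3/7 - ⅐*4789/468 = 3/7 - 4789/3276 = -3385/3276 ≈ -1.0333)
Q*T(4) + Y = -3385/3276*4 - 48 = -3385/819 - 48 = -42697/819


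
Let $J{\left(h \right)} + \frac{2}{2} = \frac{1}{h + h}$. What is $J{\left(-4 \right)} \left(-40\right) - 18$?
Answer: $27$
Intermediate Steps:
$J{\left(h \right)} = -1 + \frac{1}{2 h}$ ($J{\left(h \right)} = -1 + \frac{1}{h + h} = -1 + \frac{1}{2 h}$)
$J{\left(-4 \right)} \left(-40\right) - 18 = \frac{\frac{1}{2} - -4}{-4} \left(-40\right) - 18 = - \frac{\frac{1}{2} + 4}{4} \left(-40\right) - 18 = \left(- \frac{1}{4}\right) \frac{9}{2} \left(-40\right) - 18 = \left(- \frac{9}{8}\right) \left(-40\right) - 18 = 45 - 18 = 27$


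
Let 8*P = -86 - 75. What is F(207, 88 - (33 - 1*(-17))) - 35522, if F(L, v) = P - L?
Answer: -285993/8 ≈ -35749.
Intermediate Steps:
P = -161/8 (P = (-86 - 75)/8 = (⅛)*(-161) = -161/8 ≈ -20.125)
F(L, v) = -161/8 - L
F(207, 88 - (33 - 1*(-17))) - 35522 = (-161/8 - 1*207) - 35522 = (-161/8 - 207) - 35522 = -1817/8 - 35522 = -285993/8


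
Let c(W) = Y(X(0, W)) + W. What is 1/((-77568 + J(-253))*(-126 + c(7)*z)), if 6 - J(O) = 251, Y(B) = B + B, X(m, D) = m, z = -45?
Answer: 1/34315533 ≈ 2.9141e-8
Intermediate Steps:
Y(B) = 2*B
c(W) = W (c(W) = 2*0 + W = 0 + W = W)
J(O) = -245 (J(O) = 6 - 1*251 = 6 - 251 = -245)
1/((-77568 + J(-253))*(-126 + c(7)*z)) = 1/((-77568 - 245)*(-126 + 7*(-45))) = 1/((-77813)*(-126 - 315)) = -1/77813/(-441) = -1/77813*(-1/441) = 1/34315533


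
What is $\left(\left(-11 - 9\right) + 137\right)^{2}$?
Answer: $13689$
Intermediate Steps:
$\left(\left(-11 - 9\right) + 137\right)^{2} = \left(-20 + 137\right)^{2} = 117^{2} = 13689$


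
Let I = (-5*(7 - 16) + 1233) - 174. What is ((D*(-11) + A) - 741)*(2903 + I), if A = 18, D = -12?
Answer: -2368137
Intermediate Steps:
I = 1104 (I = (-5*(-9) + 1233) - 174 = (45 + 1233) - 174 = 1278 - 174 = 1104)
((D*(-11) + A) - 741)*(2903 + I) = ((-12*(-11) + 18) - 741)*(2903 + 1104) = ((132 + 18) - 741)*4007 = (150 - 741)*4007 = -591*4007 = -2368137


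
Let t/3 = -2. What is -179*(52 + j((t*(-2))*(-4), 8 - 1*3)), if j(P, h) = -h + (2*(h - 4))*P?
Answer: 8771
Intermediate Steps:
t = -6 (t = 3*(-2) = -6)
j(P, h) = -h + P*(-8 + 2*h) (j(P, h) = -h + (2*(-4 + h))*P = -h + (-8 + 2*h)*P = -h + P*(-8 + 2*h))
-179*(52 + j((t*(-2))*(-4), 8 - 1*3)) = -179*(52 + (-(8 - 1*3) - 8*(-6*(-2))*(-4) + 2*(-6*(-2)*(-4))*(8 - 1*3))) = -179*(52 + (-(8 - 3) - 96*(-4) + 2*(12*(-4))*(8 - 3))) = -179*(52 + (-1*5 - 8*(-48) + 2*(-48)*5)) = -179*(52 + (-5 + 384 - 480)) = -179*(52 - 101) = -179*(-49) = 8771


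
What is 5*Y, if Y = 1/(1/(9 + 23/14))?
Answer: 745/14 ≈ 53.214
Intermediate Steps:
Y = 149/14 (Y = 1/(1/(9 + 23*(1/14))) = 1/(1/(9 + 23/14)) = 1/(1/(149/14)) = 1/(14/149) = 149/14 ≈ 10.643)
5*Y = 5*(149/14) = 745/14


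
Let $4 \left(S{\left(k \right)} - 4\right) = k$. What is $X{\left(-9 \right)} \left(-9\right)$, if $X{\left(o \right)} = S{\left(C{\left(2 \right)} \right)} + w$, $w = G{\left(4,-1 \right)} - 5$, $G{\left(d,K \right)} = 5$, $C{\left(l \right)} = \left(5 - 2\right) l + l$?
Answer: $-54$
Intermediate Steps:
$C{\left(l \right)} = 4 l$ ($C{\left(l \right)} = \left(5 - 2\right) l + l = 3 l + l = 4 l$)
$S{\left(k \right)} = 4 + \frac{k}{4}$
$w = 0$ ($w = 5 - 5 = 0$)
$X{\left(o \right)} = 6$ ($X{\left(o \right)} = \left(4 + \frac{4 \cdot 2}{4}\right) + 0 = \left(4 + \frac{1}{4} \cdot 8\right) + 0 = \left(4 + 2\right) + 0 = 6 + 0 = 6$)
$X{\left(-9 \right)} \left(-9\right) = 6 \left(-9\right) = -54$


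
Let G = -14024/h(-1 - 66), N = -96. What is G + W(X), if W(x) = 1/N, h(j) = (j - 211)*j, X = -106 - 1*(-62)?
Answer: -682465/894048 ≈ -0.76334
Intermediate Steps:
X = -44 (X = -106 + 62 = -44)
h(j) = j*(-211 + j) (h(j) = (-211 + j)*j = j*(-211 + j))
W(x) = -1/96 (W(x) = 1/(-96) = -1/96)
G = -7012/9313 (G = -14024*1/((-1 - 66)*(-211 + (-1 - 66))) = -14024*(-1/(67*(-211 - 67))) = -14024/((-67*(-278))) = -14024/18626 = -14024*1/18626 = -7012/9313 ≈ -0.75293)
G + W(X) = -7012/9313 - 1/96 = -682465/894048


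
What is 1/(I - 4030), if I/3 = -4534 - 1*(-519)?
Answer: -1/16075 ≈ -6.2208e-5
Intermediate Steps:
I = -12045 (I = 3*(-4534 - 1*(-519)) = 3*(-4534 + 519) = 3*(-4015) = -12045)
1/(I - 4030) = 1/(-12045 - 4030) = 1/(-16075) = -1/16075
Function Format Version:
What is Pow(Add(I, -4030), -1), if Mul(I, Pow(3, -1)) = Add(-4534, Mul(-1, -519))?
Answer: Rational(-1, 16075) ≈ -6.2208e-5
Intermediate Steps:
I = -12045 (I = Mul(3, Add(-4534, Mul(-1, -519))) = Mul(3, Add(-4534, 519)) = Mul(3, -4015) = -12045)
Pow(Add(I, -4030), -1) = Pow(Add(-12045, -4030), -1) = Pow(-16075, -1) = Rational(-1, 16075)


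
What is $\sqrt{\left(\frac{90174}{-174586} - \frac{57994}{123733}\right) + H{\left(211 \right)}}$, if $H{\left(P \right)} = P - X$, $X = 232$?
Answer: $\frac{i \sqrt{2564840938204373072578}}{10801024769} \approx 4.6888 i$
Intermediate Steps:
$H{\left(P \right)} = -232 + P$ ($H{\left(P \right)} = P - 232 = -232 + P$)
$\sqrt{\left(\frac{90174}{-174586} - \frac{57994}{123733}\right) + H{\left(211 \right)}} = \sqrt{\left(\frac{90174}{-174586} - \frac{57994}{123733}\right) + \left(-232 + 211\right)} = \sqrt{\left(90174 \left(- \frac{1}{174586}\right) - \frac{57994}{123733}\right) - 21} = \sqrt{\left(- \frac{45087}{87293} - \frac{57994}{123733}\right) - 21} = \sqrt{- \frac{10641220013}{10801024769} - 21} = \sqrt{- \frac{237462740162}{10801024769}} = \frac{i \sqrt{2564840938204373072578}}{10801024769}$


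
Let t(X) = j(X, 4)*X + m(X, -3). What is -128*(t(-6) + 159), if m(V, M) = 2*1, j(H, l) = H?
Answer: -25216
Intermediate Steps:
m(V, M) = 2
t(X) = 2 + X**2 (t(X) = X*X + 2 = X**2 + 2 = 2 + X**2)
-128*(t(-6) + 159) = -128*((2 + (-6)**2) + 159) = -128*((2 + 36) + 159) = -128*(38 + 159) = -128*197 = -25216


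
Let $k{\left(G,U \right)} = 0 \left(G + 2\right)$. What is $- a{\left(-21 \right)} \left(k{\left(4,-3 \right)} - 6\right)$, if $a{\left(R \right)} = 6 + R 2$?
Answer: $-216$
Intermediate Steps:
$k{\left(G,U \right)} = 0$ ($k{\left(G,U \right)} = 0 \left(2 + G\right) = 0$)
$a{\left(R \right)} = 6 + 2 R$
$- a{\left(-21 \right)} \left(k{\left(4,-3 \right)} - 6\right) = - \left(6 + 2 \left(-21\right)\right) \left(0 - 6\right) = - \left(6 - 42\right) \left(-6\right) = - \left(-36\right) \left(-6\right) = \left(-1\right) 216 = -216$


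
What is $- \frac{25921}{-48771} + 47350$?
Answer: $\frac{2309332771}{48771} \approx 47351.0$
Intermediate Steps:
$- \frac{25921}{-48771} + 47350 = \left(-25921\right) \left(- \frac{1}{48771}\right) + 47350 = \frac{25921}{48771} + 47350 = \frac{2309332771}{48771}$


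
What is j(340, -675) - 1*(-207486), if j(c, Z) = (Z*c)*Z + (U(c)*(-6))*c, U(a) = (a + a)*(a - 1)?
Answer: -315140814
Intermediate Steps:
U(a) = 2*a*(-1 + a) (U(a) = (2*a)*(-1 + a) = 2*a*(-1 + a))
j(c, Z) = c*Z² - 12*c²*(-1 + c) (j(c, Z) = (Z*c)*Z + ((2*c*(-1 + c))*(-6))*c = c*Z² + (-12*c*(-1 + c))*c = c*Z² - 12*c²*(-1 + c))
j(340, -675) - 1*(-207486) = 340*((-675)² - 12*340*(-1 + 340)) - 1*(-207486) = 340*(455625 - 12*340*339) + 207486 = 340*(455625 - 1383120) + 207486 = 340*(-927495) + 207486 = -315348300 + 207486 = -315140814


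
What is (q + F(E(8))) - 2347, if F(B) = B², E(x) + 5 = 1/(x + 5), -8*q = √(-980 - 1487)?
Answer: -392547/169 - I*√2467/8 ≈ -2322.8 - 6.2086*I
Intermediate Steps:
q = -I*√2467/8 (q = -√(-980 - 1487)/8 = -I*√2467/8 ≈ -6.2086*I)
E(x) = -5 + 1/(5 + x) (E(x) = -5 + 1/(x + 5) = -5 + 1/(5 + x))
(q + F(E(8))) - 2347 = (-I*√2467/8 + ((-24 - 5*8)/(5 + 8))²) - 2347 = (-I*√2467/8 + ((-24 - 40)/13)²) - 2347 = (-I*√2467/8 + ((1/13)*(-64))²) - 2347 = (-I*√2467/8 + (-64/13)²) - 2347 = (-I*√2467/8 + 4096/169) - 2347 = (4096/169 - I*√2467/8) - 2347 = -392547/169 - I*√2467/8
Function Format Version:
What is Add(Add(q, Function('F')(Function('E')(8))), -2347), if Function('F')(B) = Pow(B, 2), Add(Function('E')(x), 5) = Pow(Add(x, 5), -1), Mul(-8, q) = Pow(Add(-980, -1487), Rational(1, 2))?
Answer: Add(Rational(-392547, 169), Mul(Rational(-1, 8), I, Pow(2467, Rational(1, 2)))) ≈ Add(-2322.8, Mul(-6.2086, I))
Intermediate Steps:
q = Mul(Rational(-1, 8), I, Pow(2467, Rational(1, 2))) (q = Mul(Rational(-1, 8), Pow(Add(-980, -1487), Rational(1, 2))) = Mul(Rational(-1, 8), Pow(-2467, Rational(1, 2))) = Mul(Rational(-1, 8), Mul(I, Pow(2467, Rational(1, 2)))) = Mul(Rational(-1, 8), I, Pow(2467, Rational(1, 2))) ≈ Mul(-6.2086, I))
Function('E')(x) = Add(-5, Pow(Add(5, x), -1)) (Function('E')(x) = Add(-5, Pow(Add(x, 5), -1)) = Add(-5, Pow(Add(5, x), -1)))
Add(Add(q, Function('F')(Function('E')(8))), -2347) = Add(Add(Mul(Rational(-1, 8), I, Pow(2467, Rational(1, 2))), Pow(Mul(Pow(Add(5, 8), -1), Add(-24, Mul(-5, 8))), 2)), -2347) = Add(Add(Mul(Rational(-1, 8), I, Pow(2467, Rational(1, 2))), Pow(Mul(Pow(13, -1), Add(-24, -40)), 2)), -2347) = Add(Add(Mul(Rational(-1, 8), I, Pow(2467, Rational(1, 2))), Pow(Mul(Rational(1, 13), -64), 2)), -2347) = Add(Add(Mul(Rational(-1, 8), I, Pow(2467, Rational(1, 2))), Pow(Rational(-64, 13), 2)), -2347) = Add(Add(Mul(Rational(-1, 8), I, Pow(2467, Rational(1, 2))), Rational(4096, 169)), -2347) = Add(Add(Rational(4096, 169), Mul(Rational(-1, 8), I, Pow(2467, Rational(1, 2)))), -2347) = Add(Rational(-392547, 169), Mul(Rational(-1, 8), I, Pow(2467, Rational(1, 2))))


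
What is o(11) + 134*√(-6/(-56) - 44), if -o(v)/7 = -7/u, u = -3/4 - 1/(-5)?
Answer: -980/11 + 67*I*√8603/7 ≈ -89.091 + 887.77*I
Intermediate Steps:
u = -11/20 (u = -3*¼ - 1*(-⅕) = -¾ + ⅕ = -11/20 ≈ -0.55000)
o(v) = -980/11 (o(v) = -(-49)/(-11/20) = -(-49)*(-20)/11 = -7*140/11 = -980/11)
o(11) + 134*√(-6/(-56) - 44) = -980/11 + 134*√(-6/(-56) - 44) = -980/11 + 134*√(-6*(-1/56) - 44) = -980/11 + 134*√(3/28 - 44) = -980/11 + 134*√(-1229/28) = -980/11 + 134*(I*√8603/14) = -980/11 + 67*I*√8603/7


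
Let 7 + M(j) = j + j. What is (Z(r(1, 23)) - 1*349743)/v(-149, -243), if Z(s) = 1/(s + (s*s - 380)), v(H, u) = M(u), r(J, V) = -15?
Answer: 59456311/83810 ≈ 709.42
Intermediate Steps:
M(j) = -7 + 2*j (M(j) = -7 + (j + j) = -7 + 2*j)
v(H, u) = -7 + 2*u
Z(s) = 1/(-380 + s + s²) (Z(s) = 1/(s + (s² - 380)) = 1/(s + (-380 + s²)) = 1/(-380 + s + s²))
(Z(r(1, 23)) - 1*349743)/v(-149, -243) = (1/(-380 - 15 + (-15)²) - 1*349743)/(-7 + 2*(-243)) = (1/(-380 - 15 + 225) - 349743)/(-7 - 486) = (1/(-170) - 349743)/(-493) = (-1/170 - 349743)*(-1/493) = -59456311/170*(-1/493) = 59456311/83810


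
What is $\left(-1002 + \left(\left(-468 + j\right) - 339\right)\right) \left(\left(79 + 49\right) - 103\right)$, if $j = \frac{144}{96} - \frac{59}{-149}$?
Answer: $- \frac{13462925}{298} \approx -45178.0$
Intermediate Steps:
$j = \frac{565}{298}$ ($j = 144 \cdot \frac{1}{96} - - \frac{59}{149} = \frac{3}{2} + \frac{59}{149} = \frac{565}{298} \approx 1.896$)
$\left(-1002 + \left(\left(-468 + j\right) - 339\right)\right) \left(\left(79 + 49\right) - 103\right) = \left(-1002 + \left(\left(-468 + \frac{565}{298}\right) - 339\right)\right) \left(\left(79 + 49\right) - 103\right) = \left(-1002 - \frac{239921}{298}\right) \left(128 - 103\right) = \left(-1002 - \frac{239921}{298}\right) 25 = \left(- \frac{538517}{298}\right) 25 = - \frac{13462925}{298}$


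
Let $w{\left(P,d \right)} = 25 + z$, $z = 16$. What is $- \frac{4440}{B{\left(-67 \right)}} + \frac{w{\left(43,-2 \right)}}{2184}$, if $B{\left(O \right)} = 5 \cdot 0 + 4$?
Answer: $- \frac{2424199}{2184} \approx -1110.0$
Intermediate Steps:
$B{\left(O \right)} = 4$ ($B{\left(O \right)} = 0 + 4 = 4$)
$w{\left(P,d \right)} = 41$ ($w{\left(P,d \right)} = 25 + 16 = 41$)
$- \frac{4440}{B{\left(-67 \right)}} + \frac{w{\left(43,-2 \right)}}{2184} = - \frac{4440}{4} + \frac{41}{2184} = \left(-4440\right) \frac{1}{4} + 41 \cdot \frac{1}{2184} = -1110 + \frac{41}{2184} = - \frac{2424199}{2184}$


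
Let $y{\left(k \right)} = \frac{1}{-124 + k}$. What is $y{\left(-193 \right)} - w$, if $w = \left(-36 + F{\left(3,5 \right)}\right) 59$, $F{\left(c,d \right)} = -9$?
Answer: $\frac{841634}{317} \approx 2655.0$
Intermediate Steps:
$w = -2655$ ($w = \left(-36 - 9\right) 59 = \left(-45\right) 59 = -2655$)
$y{\left(-193 \right)} - w = \frac{1}{-124 - 193} - -2655 = \frac{1}{-317} + 2655 = - \frac{1}{317} + 2655 = \frac{841634}{317}$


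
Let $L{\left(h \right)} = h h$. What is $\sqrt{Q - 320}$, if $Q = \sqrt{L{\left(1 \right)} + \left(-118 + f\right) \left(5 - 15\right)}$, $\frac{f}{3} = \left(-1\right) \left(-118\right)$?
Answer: $\sqrt{-320 + i \sqrt{2359}} \approx 1.3537 + 17.94 i$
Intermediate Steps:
$f = 354$ ($f = 3 \left(\left(-1\right) \left(-118\right)\right) = 3 \cdot 118 = 354$)
$L{\left(h \right)} = h^{2}$
$Q = i \sqrt{2359}$ ($Q = \sqrt{1^{2} + \left(-118 + 354\right) \left(5 - 15\right)} = \sqrt{1 + 236 \left(-10\right)} = \sqrt{1 - 2360} = \sqrt{-2359} = i \sqrt{2359} \approx 48.57 i$)
$\sqrt{Q - 320} = \sqrt{i \sqrt{2359} - 320} = \sqrt{-320 + i \sqrt{2359}}$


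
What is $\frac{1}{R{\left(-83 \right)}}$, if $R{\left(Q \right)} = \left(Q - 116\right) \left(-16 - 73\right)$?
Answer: $\frac{1}{17711} \approx 5.6462 \cdot 10^{-5}$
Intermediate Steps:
$R{\left(Q \right)} = 10324 - 89 Q$ ($R{\left(Q \right)} = \left(-116 + Q\right) \left(-89\right) = 10324 - 89 Q$)
$\frac{1}{R{\left(-83 \right)}} = \frac{1}{10324 - -7387} = \frac{1}{10324 + 7387} = \frac{1}{17711}$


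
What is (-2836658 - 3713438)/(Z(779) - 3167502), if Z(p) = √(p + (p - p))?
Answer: 20747442180192/10033068919225 + 6550096*√779/10033068919225 ≈ 2.0679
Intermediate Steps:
Z(p) = √p (Z(p) = √(p + 0) = √p)
(-2836658 - 3713438)/(Z(779) - 3167502) = (-2836658 - 3713438)/(√779 - 3167502) = -6550096/(-3167502 + √779)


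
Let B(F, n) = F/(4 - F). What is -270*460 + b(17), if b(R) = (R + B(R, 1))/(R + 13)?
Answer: -8072966/65 ≈ -1.2420e+5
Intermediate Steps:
b(R) = (R - R/(-4 + R))/(13 + R) (b(R) = (R - R/(-4 + R))/(R + 13) = (R - R/(-4 + R))/(13 + R))
-270*460 + b(17) = -270*460 + 17*(-5 + 17)/((-4 + 17)*(13 + 17)) = -124200 + 17*12/(13*30) = -124200 + 17*(1/13)*(1/30)*12 = -124200 + 34/65 = -8072966/65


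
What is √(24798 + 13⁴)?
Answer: √53359 ≈ 231.00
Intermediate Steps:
√(24798 + 13⁴) = √(24798 + 28561) = √53359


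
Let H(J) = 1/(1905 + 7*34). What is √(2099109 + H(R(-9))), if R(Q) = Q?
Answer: 2*√2410012757521/2143 ≈ 1448.8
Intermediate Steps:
H(J) = 1/2143 (H(J) = 1/(1905 + 238) = 1/2143)
√(2099109 + H(R(-9))) = √(2099109 + 1/2143) = √(4498390588/2143) = 2*√2410012757521/2143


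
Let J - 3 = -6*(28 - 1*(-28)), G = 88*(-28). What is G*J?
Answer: 820512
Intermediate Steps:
G = -2464
J = -333 (J = 3 - 6*(28 - 1*(-28)) = 3 - 6*(28 + 28) = 3 - 6*56 = 3 - 336 = -333)
G*J = -2464*(-333) = 820512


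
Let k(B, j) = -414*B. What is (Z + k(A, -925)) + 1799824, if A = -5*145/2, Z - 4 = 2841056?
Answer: 4790959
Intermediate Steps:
Z = 2841060 (Z = 4 + 2841056 = 2841060)
A = -725/2 (A = -725*1/2 = -725/2 ≈ -362.50)
(Z + k(A, -925)) + 1799824 = (2841060 - 414*(-725/2)) + 1799824 = (2841060 + 150075) + 1799824 = 2991135 + 1799824 = 4790959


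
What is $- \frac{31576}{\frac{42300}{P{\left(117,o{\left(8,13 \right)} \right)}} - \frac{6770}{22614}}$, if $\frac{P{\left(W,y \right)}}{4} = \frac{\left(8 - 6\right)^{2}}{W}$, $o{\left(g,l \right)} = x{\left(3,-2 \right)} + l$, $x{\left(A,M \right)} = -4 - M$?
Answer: $- \frac{1428119328}{13989854885} \approx -0.10208$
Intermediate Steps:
$o{\left(g,l \right)} = -2 + l$ ($o{\left(g,l \right)} = \left(-4 - -2\right) + l = \left(-4 + 2\right) + l = -2 + l$)
$P{\left(W,y \right)} = \frac{16}{W}$ ($P{\left(W,y \right)} = 4 \frac{\left(8 - 6\right)^{2}}{W} = 4 \frac{2^{2}}{W} = 4 \frac{4}{W} = \frac{16}{W}$)
$- \frac{31576}{\frac{42300}{P{\left(117,o{\left(8,13 \right)} \right)}} - \frac{6770}{22614}} = - \frac{31576}{\frac{42300}{16 \cdot \frac{1}{117}} - \frac{6770}{22614}} = - \frac{31576}{\frac{42300}{16 \cdot \frac{1}{117}} - \frac{3385}{11307}} = - \frac{31576}{\frac{42300}{\frac{16}{117}} - \frac{3385}{11307}} = - \frac{31576}{42300 \cdot \frac{117}{16} - \frac{3385}{11307}} = - \frac{31576}{\frac{1237275}{4} - \frac{3385}{11307}} = - \frac{31576}{\frac{13989854885}{45228}} = \left(-31576\right) \frac{45228}{13989854885} = - \frac{1428119328}{13989854885}$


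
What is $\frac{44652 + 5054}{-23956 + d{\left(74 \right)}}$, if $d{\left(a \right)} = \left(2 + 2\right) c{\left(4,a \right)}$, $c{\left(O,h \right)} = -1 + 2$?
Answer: $- \frac{24853}{11976} \approx -2.0752$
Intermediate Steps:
$c{\left(O,h \right)} = 1$
$d{\left(a \right)} = 4$ ($d{\left(a \right)} = \left(2 + 2\right) 1 = 4 \cdot 1 = 4$)
$\frac{44652 + 5054}{-23956 + d{\left(74 \right)}} = \frac{44652 + 5054}{-23956 + 4} = \frac{49706}{-23952} = 49706 \left(- \frac{1}{23952}\right) = - \frac{24853}{11976}$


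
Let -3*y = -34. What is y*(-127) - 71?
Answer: -4531/3 ≈ -1510.3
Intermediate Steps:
y = 34/3 (y = -⅓*(-34) = 34/3 ≈ 11.333)
y*(-127) - 71 = (34/3)*(-127) - 71 = -4318/3 - 71 = -4531/3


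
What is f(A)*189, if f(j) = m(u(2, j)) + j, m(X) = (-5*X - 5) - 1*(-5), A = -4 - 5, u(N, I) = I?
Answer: 6804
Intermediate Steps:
A = -9
m(X) = -5*X (m(X) = (-5 - 5*X) + 5 = -5*X)
f(j) = -4*j (f(j) = -5*j + j = -4*j)
f(A)*189 = -4*(-9)*189 = 36*189 = 6804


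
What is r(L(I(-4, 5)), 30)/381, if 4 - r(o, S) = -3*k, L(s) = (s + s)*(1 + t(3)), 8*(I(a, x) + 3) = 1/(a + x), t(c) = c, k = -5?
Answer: -11/381 ≈ -0.028871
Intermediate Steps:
I(a, x) = -3 + 1/(8*(a + x))
L(s) = 8*s (L(s) = (s + s)*(1 + 3) = (2*s)*4 = 8*s)
r(o, S) = -11 (r(o, S) = 4 - (-3)*(-5) = 4 - 1*15 = 4 - 15 = -11)
r(L(I(-4, 5)), 30)/381 = -11/381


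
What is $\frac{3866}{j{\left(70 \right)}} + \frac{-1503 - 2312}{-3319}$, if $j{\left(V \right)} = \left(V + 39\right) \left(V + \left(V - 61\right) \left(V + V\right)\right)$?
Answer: $\frac{282945902}{240577715} \approx 1.1761$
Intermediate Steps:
$j{\left(V \right)} = \left(39 + V\right) \left(V + 2 V \left(-61 + V\right)\right)$ ($j{\left(V \right)} = \left(39 + V\right) \left(V + \left(-61 + V\right) 2 V\right) = \left(39 + V\right) \left(V + 2 V \left(-61 + V\right)\right)$)
$\frac{3866}{j{\left(70 \right)}} + \frac{-1503 - 2312}{-3319} = \frac{3866}{70 \left(-4719 - 3010 + 2 \cdot 70^{2}\right)} + \frac{-1503 - 2312}{-3319} = \frac{3866}{70 \left(-4719 - 3010 + 2 \cdot 4900\right)} - - \frac{3815}{3319} = \frac{3866}{70 \left(-4719 - 3010 + 9800\right)} + \frac{3815}{3319} = \frac{3866}{70 \cdot 2071} + \frac{3815}{3319} = \frac{3866}{144970} + \frac{3815}{3319} = 3866 \cdot \frac{1}{144970} + \frac{3815}{3319} = \frac{1933}{72485} + \frac{3815}{3319} = \frac{282945902}{240577715}$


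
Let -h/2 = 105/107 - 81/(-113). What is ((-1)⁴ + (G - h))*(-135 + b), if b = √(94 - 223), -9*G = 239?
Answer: 36170310/12091 - 2411354*I*√129/108819 ≈ 2991.5 - 251.68*I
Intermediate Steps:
G = -239/9 (G = -⅑*239 = -239/9 ≈ -26.556)
h = -41064/12091 (h = -2*(105/107 - 81/(-113)) = -2*(105*(1/107) - 81*(-1/113)) = -2*(105/107 + 81/113) = -2*20532/12091 = -41064/12091 ≈ -3.3962)
b = I*√129 (b = √(-129) = I*√129 ≈ 11.358*I)
((-1)⁴ + (G - h))*(-135 + b) = ((-1)⁴ + (-239/9 - 1*(-41064/12091)))*(-135 + I*√129) = (1 + (-239/9 + 41064/12091))*(-135 + I*√129) = (1 - 2520173/108819)*(-135 + I*√129) = -2411354*(-135 + I*√129)/108819 = 36170310/12091 - 2411354*I*√129/108819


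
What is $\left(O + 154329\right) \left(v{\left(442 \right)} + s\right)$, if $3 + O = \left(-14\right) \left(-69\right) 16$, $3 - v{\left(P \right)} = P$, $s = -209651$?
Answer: $-35669500380$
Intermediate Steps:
$v{\left(P \right)} = 3 - P$
$O = 15453$ ($O = -3 + \left(-14\right) \left(-69\right) 16 = -3 + 966 \cdot 16 = -3 + 15456 = 15453$)
$\left(O + 154329\right) \left(v{\left(442 \right)} + s\right) = \left(15453 + 154329\right) \left(\left(3 - 442\right) - 209651\right) = 169782 \left(\left(3 - 442\right) - 209651\right) = 169782 \left(-439 - 209651\right) = 169782 \left(-210090\right) = -35669500380$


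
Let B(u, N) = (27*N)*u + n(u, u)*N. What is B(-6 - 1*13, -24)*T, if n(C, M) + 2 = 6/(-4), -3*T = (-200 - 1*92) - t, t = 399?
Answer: 2855212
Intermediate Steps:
T = 691/3 (T = -((-200 - 1*92) - 1*399)/3 = -((-200 - 92) - 399)/3 = -(-292 - 399)/3 = -⅓*(-691) = 691/3 ≈ 230.33)
n(C, M) = -7/2 (n(C, M) = -2 + 6/(-4) = -2 + 6*(-¼) = -2 - 3/2 = -7/2)
B(u, N) = -7*N/2 + 27*N*u (B(u, N) = (27*N)*u - 7*N/2 = 27*N*u - 7*N/2 = -7*N/2 + 27*N*u)
B(-6 - 1*13, -24)*T = ((½)*(-24)*(-7 + 54*(-6 - 1*13)))*(691/3) = ((½)*(-24)*(-7 + 54*(-6 - 13)))*(691/3) = ((½)*(-24)*(-7 + 54*(-19)))*(691/3) = ((½)*(-24)*(-7 - 1026))*(691/3) = ((½)*(-24)*(-1033))*(691/3) = 12396*(691/3) = 2855212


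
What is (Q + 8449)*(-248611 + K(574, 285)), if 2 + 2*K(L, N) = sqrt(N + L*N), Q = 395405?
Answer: -100402950648 + 1009635*sqrt(6555) ≈ -1.0032e+11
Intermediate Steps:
K(L, N) = -1 + sqrt(N + L*N)/2
(Q + 8449)*(-248611 + K(574, 285)) = (395405 + 8449)*(-248611 + (-1 + sqrt(285*(1 + 574))/2)) = 403854*(-248611 + (-1 + sqrt(285*575)/2)) = 403854*(-248611 + (-1 + sqrt(163875)/2)) = 403854*(-248611 + (-1 + (5*sqrt(6555))/2)) = 403854*(-248611 + (-1 + 5*sqrt(6555)/2)) = 403854*(-248612 + 5*sqrt(6555)/2) = -100402950648 + 1009635*sqrt(6555)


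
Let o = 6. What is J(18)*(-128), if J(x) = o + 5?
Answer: -1408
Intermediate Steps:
J(x) = 11 (J(x) = 6 + 5 = 11)
J(18)*(-128) = 11*(-128) = -1408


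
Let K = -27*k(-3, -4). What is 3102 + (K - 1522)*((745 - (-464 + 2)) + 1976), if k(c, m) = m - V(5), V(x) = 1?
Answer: -4411719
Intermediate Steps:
k(c, m) = -1 + m (k(c, m) = m - 1*1 = m - 1 = -1 + m)
K = 135 (K = -27*(-1 - 4) = -27*(-5) = 135)
3102 + (K - 1522)*((745 - (-464 + 2)) + 1976) = 3102 + (135 - 1522)*((745 - (-464 + 2)) + 1976) = 3102 - 1387*((745 - 1*(-462)) + 1976) = 3102 - 1387*((745 + 462) + 1976) = 3102 - 1387*(1207 + 1976) = 3102 - 1387*3183 = 3102 - 4414821 = -4411719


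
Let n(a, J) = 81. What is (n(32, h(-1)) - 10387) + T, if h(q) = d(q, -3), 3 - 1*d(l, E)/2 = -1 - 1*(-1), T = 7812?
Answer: -2494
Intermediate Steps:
d(l, E) = 6 (d(l, E) = 6 - 2*(-1 - 1*(-1)) = 6 - 2*(-1 + 1) = 6 - 2*0 = 6 + 0 = 6)
h(q) = 6
(n(32, h(-1)) - 10387) + T = (81 - 10387) + 7812 = -10306 + 7812 = -2494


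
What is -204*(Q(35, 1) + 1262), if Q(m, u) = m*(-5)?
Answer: -221748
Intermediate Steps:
Q(m, u) = -5*m
-204*(Q(35, 1) + 1262) = -204*(-5*35 + 1262) = -204*(-175 + 1262) = -204*1087 = -221748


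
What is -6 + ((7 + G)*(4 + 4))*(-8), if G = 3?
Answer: -646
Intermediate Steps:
-6 + ((7 + G)*(4 + 4))*(-8) = -6 + ((7 + 3)*(4 + 4))*(-8) = -6 + (10*8)*(-8) = -6 + 80*(-8) = -6 - 640 = -646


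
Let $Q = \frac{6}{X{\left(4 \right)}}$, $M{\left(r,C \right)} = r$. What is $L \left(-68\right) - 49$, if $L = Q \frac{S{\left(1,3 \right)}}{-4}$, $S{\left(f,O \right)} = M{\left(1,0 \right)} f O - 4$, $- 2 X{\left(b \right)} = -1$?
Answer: $-253$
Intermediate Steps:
$X{\left(b \right)} = \frac{1}{2}$ ($X{\left(b \right)} = \left(- \frac{1}{2}\right) \left(-1\right) = \frac{1}{2}$)
$Q = 12$ ($Q = 6 \frac{1}{\frac{1}{2}} = 6 \cdot 2 = 12$)
$S{\left(f,O \right)} = -4 + O f$ ($S{\left(f,O \right)} = 1 f O - 4 = f O - 4 = O f - 4 = -4 + O f$)
$L = 3$ ($L = 12 \frac{-4 + 3 \cdot 1}{-4} = 12 \left(-4 + 3\right) \left(- \frac{1}{4}\right) = 12 \left(\left(-1\right) \left(- \frac{1}{4}\right)\right) = 12 \cdot \frac{1}{4} = 3$)
$L \left(-68\right) - 49 = 3 \left(-68\right) - 49 = -204 - 49 = -253$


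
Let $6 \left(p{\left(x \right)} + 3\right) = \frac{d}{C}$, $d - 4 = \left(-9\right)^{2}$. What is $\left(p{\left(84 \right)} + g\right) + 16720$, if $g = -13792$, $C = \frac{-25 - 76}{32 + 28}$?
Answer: $\frac{294575}{101} \approx 2916.6$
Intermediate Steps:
$d = 85$ ($d = 4 + \left(-9\right)^{2} = 4 + 81 = 85$)
$C = - \frac{101}{60} \approx -1.6833$
$p{\left(x \right)} = - \frac{1153}{101}$ ($p{\left(x \right)} = -3 + \frac{85 \frac{1}{- \frac{101}{60}}}{6} = -3 + \frac{85 \left(- \frac{60}{101}\right)}{6} = -3 + \frac{1}{6} \left(- \frac{5100}{101}\right) = -3 - \frac{850}{101} = - \frac{1153}{101}$)
$\left(p{\left(84 \right)} + g\right) + 16720 = \left(- \frac{1153}{101} - 13792\right) + 16720 = - \frac{1394145}{101} + 16720 = \frac{294575}{101}$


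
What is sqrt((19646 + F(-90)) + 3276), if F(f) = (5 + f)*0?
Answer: sqrt(22922) ≈ 151.40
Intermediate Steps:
F(f) = 0
sqrt((19646 + F(-90)) + 3276) = sqrt((19646 + 0) + 3276) = sqrt(19646 + 3276) = sqrt(22922)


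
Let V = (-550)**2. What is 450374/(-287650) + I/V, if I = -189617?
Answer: -346875391/158207500 ≈ -2.1925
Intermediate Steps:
V = 302500
450374/(-287650) + I/V = 450374/(-287650) - 189617/302500 = 450374*(-1/287650) - 189617*1/302500 = -225187/143825 - 189617/302500 = -346875391/158207500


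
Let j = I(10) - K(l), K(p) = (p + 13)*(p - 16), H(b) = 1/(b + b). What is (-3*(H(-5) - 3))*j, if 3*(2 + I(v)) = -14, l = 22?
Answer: -2015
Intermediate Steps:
I(v) = -20/3 (I(v) = -2 + (⅓)*(-14) = -2 - 14/3 = -20/3)
H(b) = 1/(2*b)
K(p) = (-16 + p)*(13 + p) (K(p) = (13 + p)*(-16 + p) = (-16 + p)*(13 + p))
j = -650/3 (j = -20/3 - (-208 + 22² - 3*22) = -20/3 - (-208 + 484 - 66) = -20/3 - 1*210 = -20/3 - 210 = -650/3 ≈ -216.67)
(-3*(H(-5) - 3))*j = -3*((½)/(-5) - 3)*(-650/3) = -3*((½)*(-⅕) - 3)*(-650/3) = -3*(-⅒ - 3)*(-650/3) = -3*(-31/10)*(-650/3) = (93/10)*(-650/3) = -2015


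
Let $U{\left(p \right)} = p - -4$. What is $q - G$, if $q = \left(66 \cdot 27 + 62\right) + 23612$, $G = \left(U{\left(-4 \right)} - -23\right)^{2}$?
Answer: $24927$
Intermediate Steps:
$U{\left(p \right)} = 4 + p$ ($U{\left(p \right)} = p + 4 = 4 + p$)
$G = 529$ ($G = \left(\left(4 - 4\right) - -23\right)^{2} = \left(0 + 23\right)^{2} = 23^{2} = 529$)
$q = 25456$ ($q = \left(1782 + 62\right) + 23612 = 1844 + 23612 = 25456$)
$q - G = 25456 - 529 = 24927$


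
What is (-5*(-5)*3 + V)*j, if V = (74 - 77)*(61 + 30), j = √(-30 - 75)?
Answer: -198*I*√105 ≈ -2028.9*I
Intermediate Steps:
j = I*√105 (j = √(-105) = I*√105 ≈ 10.247*I)
V = -273 (V = -3*91 = -273)
(-5*(-5)*3 + V)*j = (-5*(-5)*3 - 273)*(I*√105) = (25*3 - 273)*(I*√105) = (75 - 273)*(I*√105) = -198*I*√105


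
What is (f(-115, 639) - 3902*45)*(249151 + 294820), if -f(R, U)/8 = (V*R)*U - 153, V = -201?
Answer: -64372574014866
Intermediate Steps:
f(R, U) = 1224 + 1608*R*U (f(R, U) = -8*((-201*R)*U - 153) = -8*(-201*R*U - 153) = -8*(-153 - 201*R*U) = 1224 + 1608*R*U)
(f(-115, 639) - 3902*45)*(249151 + 294820) = ((1224 + 1608*(-115)*639) - 3902*45)*(249151 + 294820) = ((1224 - 118163880) - 175590)*543971 = (-118162656 - 175590)*543971 = -118338246*543971 = -64372574014866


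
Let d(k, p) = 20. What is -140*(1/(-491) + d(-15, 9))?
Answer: -1374660/491 ≈ -2799.7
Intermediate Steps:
-140*(1/(-491) + d(-15, 9)) = -140*(1/(-491) + 20) = -140*(-1/491 + 20) = -140*9819/491 = -1374660/491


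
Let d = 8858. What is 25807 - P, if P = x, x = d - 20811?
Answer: 37760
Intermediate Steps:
x = -11953 (x = 8858 - 20811 = -11953)
P = -11953
25807 - P = 25807 - 1*(-11953) = 25807 + 11953 = 37760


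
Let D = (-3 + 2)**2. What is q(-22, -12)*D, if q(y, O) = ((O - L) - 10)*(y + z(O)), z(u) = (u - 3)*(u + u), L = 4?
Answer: -8788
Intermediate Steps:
z(u) = 2*u*(-3 + u) (z(u) = (-3 + u)*(2*u) = 2*u*(-3 + u))
D = 1 (D = (-1)**2 = 1)
q(y, O) = (-14 + O)*(y + 2*O*(-3 + O)) (q(y, O) = ((O - 1*4) - 10)*(y + 2*O*(-3 + O)) = ((O - 4) - 10)*(y + 2*O*(-3 + O)) = ((-4 + O) - 10)*(y + 2*O*(-3 + O)) = (-14 + O)*(y + 2*O*(-3 + O)))
q(-22, -12)*D = (-34*(-12)**2 - 14*(-22) + 2*(-12)**3 + 84*(-12) - 12*(-22))*1 = (-34*144 + 308 + 2*(-1728) - 1008 + 264)*1 = (-4896 + 308 - 3456 - 1008 + 264)*1 = -8788*1 = -8788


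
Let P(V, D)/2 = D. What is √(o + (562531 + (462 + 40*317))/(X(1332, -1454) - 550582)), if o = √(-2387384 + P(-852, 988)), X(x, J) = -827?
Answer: √(-35270141473 + 540536684944*I*√9318)/183803 ≈ 27.78 + 27.799*I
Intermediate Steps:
P(V, D) = 2*D
o = 16*I*√9318 (o = √(-2387384 + 2*988) = √(-2387384 + 1976) = √(-2385408) = 16*I*√9318 ≈ 1544.5*I)
√(o + (562531 + (462 + 40*317))/(X(1332, -1454) - 550582)) = √(16*I*√9318 + (562531 + (462 + 40*317))/(-827 - 550582)) = √(16*I*√9318 + (562531 + (462 + 12680))/(-551409)) = √(16*I*√9318 + (562531 + 13142)*(-1/551409)) = √(16*I*√9318 + 575673*(-1/551409)) = √(16*I*√9318 - 191891/183803) = √(-191891/183803 + 16*I*√9318)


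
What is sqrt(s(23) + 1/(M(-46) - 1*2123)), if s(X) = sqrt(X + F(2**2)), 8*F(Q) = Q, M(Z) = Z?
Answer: sqrt(-964 + 1045458*sqrt(94))/1446 ≈ 2.2016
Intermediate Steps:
F(Q) = Q/8
s(X) = sqrt(1/2 + X) (s(X) = sqrt(X + (1/8)*2**2) = sqrt(X + (1/8)*4) = sqrt(X + 1/2) = sqrt(1/2 + X))
sqrt(s(23) + 1/(M(-46) - 1*2123)) = sqrt(sqrt(2 + 4*23)/2 + 1/(-46 - 1*2123)) = sqrt(sqrt(2 + 92)/2 + 1/(-46 - 2123)) = sqrt(sqrt(94)/2 + 1/(-2169)) = sqrt(sqrt(94)/2 - 1/2169) = sqrt(-1/2169 + sqrt(94)/2)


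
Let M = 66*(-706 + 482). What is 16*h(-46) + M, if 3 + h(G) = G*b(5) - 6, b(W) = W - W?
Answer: -14928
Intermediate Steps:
b(W) = 0
h(G) = -9 (h(G) = -3 + (G*0 - 6) = -3 + (0 - 6) = -3 - 6 = -9)
M = -14784 (M = 66*(-224) = -14784)
16*h(-46) + M = 16*(-9) - 14784 = -144 - 14784 = -14928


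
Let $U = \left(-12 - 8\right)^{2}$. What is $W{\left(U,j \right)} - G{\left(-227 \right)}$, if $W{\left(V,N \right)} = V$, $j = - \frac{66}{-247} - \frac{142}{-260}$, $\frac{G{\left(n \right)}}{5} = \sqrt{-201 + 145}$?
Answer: $400 - 10 i \sqrt{14} \approx 400.0 - 37.417 i$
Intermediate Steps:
$G{\left(n \right)} = 10 i \sqrt{14}$ ($G{\left(n \right)} = 5 \sqrt{-201 + 145} = 5 \sqrt{-56} = 5 \cdot 2 i \sqrt{14} = 10 i \sqrt{14}$)
$j = \frac{2009}{2470}$ ($j = \left(-66\right) \left(- \frac{1}{247}\right) - - \frac{71}{130} = \frac{66}{247} + \frac{71}{130} = \frac{2009}{2470} \approx 0.81336$)
$U = 400$ ($U = \left(-20\right)^{2} = 400$)
$W{\left(U,j \right)} - G{\left(-227 \right)} = 400 - 10 i \sqrt{14}$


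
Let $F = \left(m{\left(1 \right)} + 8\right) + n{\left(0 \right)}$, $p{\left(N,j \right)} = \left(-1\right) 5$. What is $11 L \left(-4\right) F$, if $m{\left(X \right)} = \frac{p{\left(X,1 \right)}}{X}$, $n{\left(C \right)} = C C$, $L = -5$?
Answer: $660$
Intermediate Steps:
$n{\left(C \right)} = C^{2}$
$p{\left(N,j \right)} = -5$
$m{\left(X \right)} = - \frac{5}{X}$
$F = 3$ ($F = \left(- \frac{5}{1} + 8\right) + 0^{2} = \left(\left(-5\right) 1 + 8\right) + 0 = \left(-5 + 8\right) + 0 = 3 + 0 = 3$)
$11 L \left(-4\right) F = 11 \left(-5\right) \left(-4\right) 3 = \left(-55\right) \left(-4\right) 3 = 220 \cdot 3 = 660$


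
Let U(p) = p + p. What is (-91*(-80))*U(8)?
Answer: 116480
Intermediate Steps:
U(p) = 2*p
(-91*(-80))*U(8) = (-91*(-80))*(2*8) = 7280*16 = 116480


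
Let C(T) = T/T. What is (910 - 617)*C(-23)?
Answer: 293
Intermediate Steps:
C(T) = 1
(910 - 617)*C(-23) = (910 - 617)*1 = 293*1 = 293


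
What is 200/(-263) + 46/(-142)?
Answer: -20249/18673 ≈ -1.0844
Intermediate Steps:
200/(-263) + 46/(-142) = 200*(-1/263) + 46*(-1/142) = -200/263 - 23/71 = -20249/18673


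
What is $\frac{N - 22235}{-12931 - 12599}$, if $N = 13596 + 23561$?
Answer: $- \frac{2487}{4255} \approx -0.58449$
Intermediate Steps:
$N = 37157$
$\frac{N - 22235}{-12931 - 12599} = \frac{37157 - 22235}{-12931 - 12599} = \frac{14922}{-25530} = 14922 \left(- \frac{1}{25530}\right) = - \frac{2487}{4255}$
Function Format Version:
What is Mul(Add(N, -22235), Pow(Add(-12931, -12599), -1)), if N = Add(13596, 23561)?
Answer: Rational(-2487, 4255) ≈ -0.58449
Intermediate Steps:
N = 37157
Mul(Add(N, -22235), Pow(Add(-12931, -12599), -1)) = Mul(Add(37157, -22235), Pow(Add(-12931, -12599), -1)) = Mul(14922, Pow(-25530, -1)) = Mul(14922, Rational(-1, 25530)) = Rational(-2487, 4255)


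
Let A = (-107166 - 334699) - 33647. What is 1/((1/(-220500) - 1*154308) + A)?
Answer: -220500/138875310001 ≈ -1.5878e-6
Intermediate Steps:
A = -475512 (A = -441865 - 33647 = -475512)
1/((1/(-220500) - 1*154308) + A) = 1/((1/(-220500) - 1*154308) - 475512) = 1/((-1/220500 - 154308) - 475512) = 1/(-34024914001/220500 - 475512) = 1/(-138875310001/220500) = -220500/138875310001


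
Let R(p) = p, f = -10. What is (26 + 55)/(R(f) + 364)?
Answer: 27/118 ≈ 0.22881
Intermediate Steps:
(26 + 55)/(R(f) + 364) = (26 + 55)/(-10 + 364) = 81/354 = 81*(1/354) = 27/118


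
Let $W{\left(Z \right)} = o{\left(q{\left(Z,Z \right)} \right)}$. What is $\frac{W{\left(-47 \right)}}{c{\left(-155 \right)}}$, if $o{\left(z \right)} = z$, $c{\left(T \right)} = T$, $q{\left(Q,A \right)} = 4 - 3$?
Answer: $- \frac{1}{155} \approx -0.0064516$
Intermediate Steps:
$q{\left(Q,A \right)} = 1$ ($q{\left(Q,A \right)} = 4 - 3 = 1$)
$W{\left(Z \right)} = 1$
$\frac{W{\left(-47 \right)}}{c{\left(-155 \right)}} = 1 \frac{1}{-155} = 1 \left(- \frac{1}{155}\right) = - \frac{1}{155}$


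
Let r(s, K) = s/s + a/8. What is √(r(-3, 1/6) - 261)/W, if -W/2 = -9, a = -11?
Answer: I*√4182/72 ≈ 0.89817*I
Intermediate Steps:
r(s, K) = -3/8 (r(s, K) = s/s - 11/8 = 1 - 11*⅛ = 1 - 11/8 = -3/8)
W = 18 (W = -2*(-9) = 18)
√(r(-3, 1/6) - 261)/W = √(-3/8 - 261)/18 = √(-2091/8)*(1/18) = (I*√4182/4)*(1/18) = I*√4182/72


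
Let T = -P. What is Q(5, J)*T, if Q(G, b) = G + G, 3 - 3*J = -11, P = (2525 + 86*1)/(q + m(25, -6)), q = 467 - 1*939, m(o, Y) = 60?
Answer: 13055/206 ≈ 63.374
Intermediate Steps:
q = -472 (q = 467 - 939 = -472)
P = -2611/412 (P = (2525 + 86*1)/(-472 + 60) = (2525 + 86)/(-412) = 2611*(-1/412) = -2611/412 ≈ -6.3374)
J = 14/3 (J = 1 - ⅓*(-11) = 1 + 11/3 = 14/3 ≈ 4.6667)
Q(G, b) = 2*G
T = 2611/412 (T = -1*(-2611/412) = 2611/412 ≈ 6.3374)
Q(5, J)*T = (2*5)*(2611/412) = 10*(2611/412) = 13055/206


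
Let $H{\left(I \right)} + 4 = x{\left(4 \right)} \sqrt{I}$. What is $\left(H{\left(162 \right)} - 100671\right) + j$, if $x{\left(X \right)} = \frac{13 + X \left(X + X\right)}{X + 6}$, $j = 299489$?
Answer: $198814 + \frac{81 \sqrt{2}}{2} \approx 1.9887 \cdot 10^{5}$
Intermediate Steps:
$x{\left(X \right)} = \frac{13 + 2 X^{2}}{6 + X}$ ($x{\left(X \right)} = \frac{13 + X 2 X}{6 + X} = \frac{13 + 2 X^{2}}{6 + X}$)
$H{\left(I \right)} = -4 + \frac{9 \sqrt{I}}{2}$ ($H{\left(I \right)} = -4 + \frac{13 + 2 \cdot 4^{2}}{6 + 4} \sqrt{I} = -4 + \frac{13 + 2 \cdot 16}{10} \sqrt{I} = -4 + \frac{13 + 32}{10} \sqrt{I} = -4 + \frac{1}{10} \cdot 45 \sqrt{I} = -4 + \frac{9 \sqrt{I}}{2}$)
$\left(H{\left(162 \right)} - 100671\right) + j = \left(\left(-4 + \frac{9 \sqrt{162}}{2}\right) - 100671\right) + 299489 = \left(\left(-4 + \frac{9 \cdot 9 \sqrt{2}}{2}\right) - 100671\right) + 299489 = \left(\left(-4 + \frac{81 \sqrt{2}}{2}\right) - 100671\right) + 299489 = \left(-100675 + \frac{81 \sqrt{2}}{2}\right) + 299489 = 198814 + \frac{81 \sqrt{2}}{2}$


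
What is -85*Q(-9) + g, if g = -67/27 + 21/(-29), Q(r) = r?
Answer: 596485/783 ≈ 761.79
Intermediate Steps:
g = -2510/783 (g = -67*1/27 + 21*(-1/29) = -67/27 - 21/29 = -2510/783 ≈ -3.2056)
-85*Q(-9) + g = -85*(-9) - 2510/783 = 765 - 2510/783 = 596485/783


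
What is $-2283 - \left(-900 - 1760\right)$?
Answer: $377$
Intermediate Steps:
$-2283 - \left(-900 - 1760\right) = -2283 - -2660 = -2283 + 2660 = 377$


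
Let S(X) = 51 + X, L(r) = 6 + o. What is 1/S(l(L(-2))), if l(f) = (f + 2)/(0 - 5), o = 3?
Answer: 5/244 ≈ 0.020492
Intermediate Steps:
L(r) = 9 (L(r) = 6 + 3 = 9)
l(f) = -2/5 - f/5 (l(f) = (2 + f)/(-5) = (2 + f)*(-1/5) = -2/5 - f/5)
1/S(l(L(-2))) = 1/(51 + (-2/5 - 1/5*9)) = 1/(51 + (-2/5 - 9/5)) = 1/(51 - 11/5) = 1/(244/5) = 5/244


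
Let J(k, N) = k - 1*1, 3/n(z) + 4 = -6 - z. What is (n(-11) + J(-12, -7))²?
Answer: 100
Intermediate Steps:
n(z) = 3/(-10 - z) (n(z) = 3/(-4 + (-6 - z)) = 3/(-10 - z))
J(k, N) = -1 + k (J(k, N) = k - 1 = -1 + k)
(n(-11) + J(-12, -7))² = (-3/(10 - 11) + (-1 - 12))² = (-3/(-1) - 13)² = (-3*(-1) - 13)² = (3 - 13)² = (-10)² = 100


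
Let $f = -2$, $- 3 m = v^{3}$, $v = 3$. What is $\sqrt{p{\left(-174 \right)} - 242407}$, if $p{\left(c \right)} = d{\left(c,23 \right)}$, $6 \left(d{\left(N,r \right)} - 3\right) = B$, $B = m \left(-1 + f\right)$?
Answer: $\frac{i \sqrt{969598}}{2} \approx 492.34 i$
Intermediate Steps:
$m = -9$ ($m = - \frac{3^{3}}{3} = \left(- \frac{1}{3}\right) 27 = -9$)
$B = 27$ ($B = - 9 \left(-1 - 2\right) = \left(-9\right) \left(-3\right) = 27$)
$d{\left(N,r \right)} = \frac{15}{2}$ ($d{\left(N,r \right)} = 3 + \frac{1}{6} \cdot 27 = 3 + \frac{9}{2} = \frac{15}{2}$)
$p{\left(c \right)} = \frac{15}{2}$
$\sqrt{p{\left(-174 \right)} - 242407} = \sqrt{\frac{15}{2} - 242407} = \sqrt{- \frac{484799}{2}} = \frac{i \sqrt{969598}}{2}$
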